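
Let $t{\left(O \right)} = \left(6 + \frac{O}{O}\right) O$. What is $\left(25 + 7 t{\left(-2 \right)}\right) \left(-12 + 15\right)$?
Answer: $-219$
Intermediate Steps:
$t{\left(O \right)} = 7 O$ ($t{\left(O \right)} = \left(6 + 1\right) O = 7 O$)
$\left(25 + 7 t{\left(-2 \right)}\right) \left(-12 + 15\right) = \left(25 + 7 \cdot 7 \left(-2\right)\right) \left(-12 + 15\right) = \left(25 + 7 \left(-14\right)\right) 3 = \left(25 - 98\right) 3 = \left(-73\right) 3 = -219$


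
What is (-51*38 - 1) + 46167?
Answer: 44228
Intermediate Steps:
(-51*38 - 1) + 46167 = (-1938 - 1) + 46167 = -1939 + 46167 = 44228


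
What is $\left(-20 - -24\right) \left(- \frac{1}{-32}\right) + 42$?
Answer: $\frac{337}{8} \approx 42.125$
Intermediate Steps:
$\left(-20 - -24\right) \left(- \frac{1}{-32}\right) + 42 = \left(-20 + 24\right) \left(\left(-1\right) \left(- \frac{1}{32}\right)\right) + 42 = 4 \cdot \frac{1}{32} + 42 = \frac{1}{8} + 42 = \frac{337}{8}$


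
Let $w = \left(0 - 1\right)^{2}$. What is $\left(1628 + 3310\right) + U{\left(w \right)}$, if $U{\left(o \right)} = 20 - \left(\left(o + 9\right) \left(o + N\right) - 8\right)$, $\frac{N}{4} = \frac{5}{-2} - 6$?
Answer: $5296$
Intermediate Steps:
$w = 1$ ($w = \left(-1\right)^{2} = 1$)
$N = -34$ ($N = 4 \left(\frac{5}{-2} - 6\right) = 4 \left(5 \left(- \frac{1}{2}\right) - 6\right) = 4 \left(- \frac{5}{2} - 6\right) = 4 \left(- \frac{17}{2}\right) = -34$)
$U{\left(o \right)} = 28 - \left(-34 + o\right) \left(9 + o\right)$ ($U{\left(o \right)} = 20 - \left(\left(o + 9\right) \left(o - 34\right) - 8\right) = 20 - \left(\left(9 + o\right) \left(-34 + o\right) - 8\right) = 20 - \left(\left(-34 + o\right) \left(9 + o\right) - 8\right) = 20 - \left(-8 + \left(-34 + o\right) \left(9 + o\right)\right) = 28 - \left(-34 + o\right) \left(9 + o\right)$)
$\left(1628 + 3310\right) + U{\left(w \right)} = \left(1628 + 3310\right) + \left(334 - 1^{2} + 25 \cdot 1\right) = 4938 + \left(334 - 1 + 25\right) = 4938 + 358 = 5296$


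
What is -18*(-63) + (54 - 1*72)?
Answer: 1116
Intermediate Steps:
-18*(-63) + (54 - 1*72) = 1134 + (54 - 72) = 1134 - 18 = 1116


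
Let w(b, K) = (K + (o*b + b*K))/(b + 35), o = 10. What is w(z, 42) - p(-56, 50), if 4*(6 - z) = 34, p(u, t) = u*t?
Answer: 181824/65 ≈ 2797.3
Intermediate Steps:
p(u, t) = t*u
z = -5/2 (z = 6 - 1/4*34 = 6 - 17/2 = -5/2 ≈ -2.5000)
w(b, K) = (K + 10*b + K*b)/(35 + b) (w(b, K) = (K + (10*b + b*K))/(b + 35) = (K + (10*b + K*b))/(35 + b) = (K + 10*b + K*b)/(35 + b))
w(z, 42) - p(-56, 50) = (42 + 10*(-5/2) + 42*(-5/2))/(35 - 5/2) - 50*(-56) = (42 - 25 - 105)/(65/2) - 1*(-2800) = (2/65)*(-88) + 2800 = -176/65 + 2800 = 181824/65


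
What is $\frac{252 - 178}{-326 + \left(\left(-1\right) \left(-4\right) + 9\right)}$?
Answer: $- \frac{74}{313} \approx -0.23642$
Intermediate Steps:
$\frac{252 - 178}{-326 + \left(\left(-1\right) \left(-4\right) + 9\right)} = \frac{74}{-326 + \left(4 + 9\right)} = \frac{74}{-326 + 13} = \frac{74}{-313} = 74 \left(- \frac{1}{313}\right) = - \frac{74}{313}$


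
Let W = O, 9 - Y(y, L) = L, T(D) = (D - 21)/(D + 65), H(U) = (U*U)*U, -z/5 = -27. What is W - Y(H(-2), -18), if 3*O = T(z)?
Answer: -2681/100 ≈ -26.810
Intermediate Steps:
z = 135 (z = -5*(-27) = 135)
H(U) = U³ (H(U) = U²*U = U³)
T(D) = (-21 + D)/(65 + D)
Y(y, L) = 9 - L
O = 19/100 (O = ((-21 + 135)/(65 + 135))/3 = (114/200)/3 = ((1/200)*114)/3 = (⅓)*(57/100) = 19/100 ≈ 0.19000)
W = 19/100 ≈ 0.19000
W - Y(H(-2), -18) = 19/100 - (9 - 1*(-18)) = 19/100 - (9 + 18) = 19/100 - 1*27 = 19/100 - 27 = -2681/100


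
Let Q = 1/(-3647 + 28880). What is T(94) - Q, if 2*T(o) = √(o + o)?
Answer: -1/25233 + √47 ≈ 6.8556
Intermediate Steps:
T(o) = √2*√o/2 (T(o) = √(o + o)/2 = √(2*o)/2 = (√2*√o)/2 = √2*√o/2)
Q = 1/25233 ≈ 3.9631e-5
T(94) - Q = √2*√94/2 - 1*1/25233 = √47 - 1/25233 = -1/25233 + √47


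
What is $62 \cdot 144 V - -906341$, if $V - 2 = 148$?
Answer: $2245541$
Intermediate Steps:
$V = 150$ ($V = 2 + 148 = 150$)
$62 \cdot 144 V - -906341 = 62 \cdot 144 \cdot 150 - -906341 = 8928 \cdot 150 + 906341 = 1339200 + 906341 = 2245541$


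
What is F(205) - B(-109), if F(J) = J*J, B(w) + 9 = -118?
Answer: 42152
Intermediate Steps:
B(w) = -127 (B(w) = -9 - 118 = -127)
F(J) = J²
F(205) - B(-109) = 205² - 1*(-127) = 42025 + 127 = 42152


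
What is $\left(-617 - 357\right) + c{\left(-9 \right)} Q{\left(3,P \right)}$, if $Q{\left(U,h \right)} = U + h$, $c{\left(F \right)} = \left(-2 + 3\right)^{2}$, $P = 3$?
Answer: $-968$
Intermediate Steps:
$c{\left(F \right)} = 1$ ($c{\left(F \right)} = 1^{2} = 1$)
$\left(-617 - 357\right) + c{\left(-9 \right)} Q{\left(3,P \right)} = \left(-617 - 357\right) + 1 \left(3 + 3\right) = -974 + 1 \cdot 6 = -974 + 6 = -968$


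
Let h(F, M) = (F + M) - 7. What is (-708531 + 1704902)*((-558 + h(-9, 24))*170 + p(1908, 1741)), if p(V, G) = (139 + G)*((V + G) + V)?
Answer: 10316086567860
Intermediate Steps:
h(F, M) = -7 + F + M
p(V, G) = (139 + G)*(G + 2*V) (p(V, G) = (139 + G)*((G + V) + V) = (139 + G)*(G + 2*V))
(-708531 + 1704902)*((-558 + h(-9, 24))*170 + p(1908, 1741)) = (-708531 + 1704902)*((-558 + (-7 - 9 + 24))*170 + (1741**2 + 139*1741 + 278*1908 + 2*1741*1908)) = 996371*((-558 + 8)*170 + (3031081 + 241999 + 530424 + 6643656)) = 996371*(-550*170 + 10447160) = 996371*(-93500 + 10447160) = 996371*10353660 = 10316086567860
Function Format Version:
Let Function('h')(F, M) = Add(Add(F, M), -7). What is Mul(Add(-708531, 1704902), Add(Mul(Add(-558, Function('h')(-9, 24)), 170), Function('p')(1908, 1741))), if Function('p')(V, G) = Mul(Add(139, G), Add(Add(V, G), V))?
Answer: 10316086567860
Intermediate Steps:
Function('h')(F, M) = Add(-7, F, M)
Function('p')(V, G) = Mul(Add(139, G), Add(G, Mul(2, V))) (Function('p')(V, G) = Mul(Add(139, G), Add(Add(G, V), V)) = Mul(Add(139, G), Add(G, Mul(2, V))))
Mul(Add(-708531, 1704902), Add(Mul(Add(-558, Function('h')(-9, 24)), 170), Function('p')(1908, 1741))) = Mul(Add(-708531, 1704902), Add(Mul(Add(-558, Add(-7, -9, 24)), 170), Add(Pow(1741, 2), Mul(139, 1741), Mul(278, 1908), Mul(2, 1741, 1908)))) = Mul(996371, Add(Mul(Add(-558, 8), 170), Add(3031081, 241999, 530424, 6643656))) = Mul(996371, Add(Mul(-550, 170), 10447160)) = Mul(996371, Add(-93500, 10447160)) = Mul(996371, 10353660) = 10316086567860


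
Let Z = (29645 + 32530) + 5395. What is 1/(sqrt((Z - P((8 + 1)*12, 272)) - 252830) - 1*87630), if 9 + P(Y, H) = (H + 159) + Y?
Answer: -2921/255973423 - I*sqrt(185790)/7679202690 ≈ -1.1411e-5 - 5.613e-8*I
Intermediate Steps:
Z = 67570 (Z = 62175 + 5395 = 67570)
P(Y, H) = 150 + H + Y (P(Y, H) = -9 + ((H + 159) + Y) = -9 + ((159 + H) + Y) = -9 + (159 + H + Y) = 150 + H + Y)
1/(sqrt((Z - P((8 + 1)*12, 272)) - 252830) - 1*87630) = 1/(sqrt((67570 - (150 + 272 + (8 + 1)*12)) - 252830) - 1*87630) = 1/(sqrt((67570 - (150 + 272 + 9*12)) - 252830) - 87630) = 1/(sqrt((67570 - (150 + 272 + 108)) - 252830) - 87630) = 1/(sqrt((67570 - 1*530) - 252830) - 87630) = 1/(sqrt((67570 - 530) - 252830) - 87630) = 1/(sqrt(67040 - 252830) - 87630) = 1/(sqrt(-185790) - 87630) = 1/(I*sqrt(185790) - 87630) = 1/(-87630 + I*sqrt(185790))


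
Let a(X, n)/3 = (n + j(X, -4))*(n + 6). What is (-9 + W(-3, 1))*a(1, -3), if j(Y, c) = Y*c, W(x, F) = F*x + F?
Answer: 693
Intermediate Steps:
W(x, F) = F + F*x
a(X, n) = 3*(6 + n)*(n - 4*X) (a(X, n) = 3*((n + X*(-4))*(n + 6)) = 3*((n - 4*X)*(6 + n)) = 3*((6 + n)*(n - 4*X)) = 3*(6 + n)*(n - 4*X))
(-9 + W(-3, 1))*a(1, -3) = (-9 + 1*(1 - 3))*(-72*1 + 3*(-3)² + 18*(-3) - 12*1*(-3)) = (-9 + 1*(-2))*(-72 + 3*9 - 54 + 36) = (-9 - 2)*(-72 + 27 - 54 + 36) = -11*(-63) = 693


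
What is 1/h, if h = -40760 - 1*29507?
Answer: -1/70267 ≈ -1.4231e-5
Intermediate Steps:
h = -70267 (h = -40760 - 29507 = -70267)
1/h = 1/(-70267) = -1/70267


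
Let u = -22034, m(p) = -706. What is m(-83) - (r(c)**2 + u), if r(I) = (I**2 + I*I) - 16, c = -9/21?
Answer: 50621772/2401 ≈ 21084.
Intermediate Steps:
c = -3/7 (c = -9*1/21 = -3/7 ≈ -0.42857)
r(I) = -16 + 2*I**2 (r(I) = (I**2 + I**2) - 16 = 2*I**2 - 16 = -16 + 2*I**2)
m(-83) - (r(c)**2 + u) = -706 - ((-16 + 2*(-3/7)**2)**2 - 22034) = -706 - ((-16 + 2*(9/49))**2 - 22034) = -706 - ((-16 + 18/49)**2 - 22034) = -706 - ((-766/49)**2 - 22034) = -706 - (586756/2401 - 22034) = -706 - 1*(-52316878/2401) = -706 + 52316878/2401 = 50621772/2401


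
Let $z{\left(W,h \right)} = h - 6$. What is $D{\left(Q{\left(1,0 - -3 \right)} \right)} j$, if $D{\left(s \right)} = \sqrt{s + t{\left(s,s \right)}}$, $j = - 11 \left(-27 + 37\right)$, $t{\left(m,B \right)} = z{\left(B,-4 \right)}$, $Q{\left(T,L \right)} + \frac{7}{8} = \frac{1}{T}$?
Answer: $- \frac{55 i \sqrt{158}}{2} \approx - 345.67 i$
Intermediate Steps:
$Q{\left(T,L \right)} = - \frac{7}{8} + \frac{1}{T}$
$z{\left(W,h \right)} = -6 + h$ ($z{\left(W,h \right)} = h - 6 = -6 + h$)
$t{\left(m,B \right)} = -10$ ($t{\left(m,B \right)} = -6 - 4 = -10$)
$j = -110$ ($j = \left(-11\right) 10 = -110$)
$D{\left(s \right)} = \sqrt{-10 + s}$ ($D{\left(s \right)} = \sqrt{s - 10} = \sqrt{-10 + s}$)
$D{\left(Q{\left(1,0 - -3 \right)} \right)} j = \sqrt{-10 - \left(\frac{7}{8} - 1^{-1}\right)} \left(-110\right) = \sqrt{-10 + \left(- \frac{7}{8} + 1\right)} \left(-110\right) = \sqrt{-10 + \frac{1}{8}} \left(-110\right) = \sqrt{- \frac{79}{8}} \left(-110\right) = \frac{i \sqrt{158}}{4} \left(-110\right) = - \frac{55 i \sqrt{158}}{2}$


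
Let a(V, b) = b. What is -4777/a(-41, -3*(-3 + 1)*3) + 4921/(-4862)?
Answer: -5828588/21879 ≈ -266.40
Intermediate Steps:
-4777/a(-41, -3*(-3 + 1)*3) + 4921/(-4862) = -4777*(-1/(9*(-3 + 1))) + 4921/(-4862) = -4777/(-3*(-2)*3) + 4921*(-1/4862) = -4777/(6*3) - 4921/4862 = -4777/18 - 4921/4862 = -5828588/21879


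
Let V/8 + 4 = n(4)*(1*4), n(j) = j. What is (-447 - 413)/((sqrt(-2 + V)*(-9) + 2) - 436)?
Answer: 186620/90371 - 3870*sqrt(94)/90371 ≈ 1.6499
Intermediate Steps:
V = 96 (V = -32 + 8*(4*(1*4)) = -32 + 8*(4*4) = -32 + 8*16 = -32 + 128 = 96)
(-447 - 413)/((sqrt(-2 + V)*(-9) + 2) - 436) = (-447 - 413)/((sqrt(-2 + 96)*(-9) + 2) - 436) = -860/((sqrt(94)*(-9) + 2) - 436) = -860/((-9*sqrt(94) + 2) - 436) = -860/((2 - 9*sqrt(94)) - 436) = -860/(-434 - 9*sqrt(94))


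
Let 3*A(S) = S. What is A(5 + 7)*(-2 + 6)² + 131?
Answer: 195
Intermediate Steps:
A(S) = S/3
A(5 + 7)*(-2 + 6)² + 131 = ((5 + 7)/3)*(-2 + 6)² + 131 = ((⅓)*12)*4² + 131 = 4*16 + 131 = 64 + 131 = 195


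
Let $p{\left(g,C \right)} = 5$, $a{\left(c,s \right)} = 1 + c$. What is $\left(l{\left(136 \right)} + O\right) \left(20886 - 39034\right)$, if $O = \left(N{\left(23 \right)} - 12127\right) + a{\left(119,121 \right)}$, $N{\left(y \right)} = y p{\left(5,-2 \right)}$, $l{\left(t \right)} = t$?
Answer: $213347888$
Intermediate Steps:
$N{\left(y \right)} = 5 y$ ($N{\left(y \right)} = y 5 = 5 y$)
$O = -11892$ ($O = \left(5 \cdot 23 - 12127\right) + \left(1 + 119\right) = \left(115 - 12127\right) + 120 = -12012 + 120 = -11892$)
$\left(l{\left(136 \right)} + O\right) \left(20886 - 39034\right) = \left(136 - 11892\right) \left(20886 - 39034\right) = \left(-11756\right) \left(-18148\right) = 213347888$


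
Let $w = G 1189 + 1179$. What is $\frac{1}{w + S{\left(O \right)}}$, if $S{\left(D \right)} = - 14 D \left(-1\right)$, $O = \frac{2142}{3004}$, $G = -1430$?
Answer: $- \frac{751}{1276009844} \approx -5.8855 \cdot 10^{-7}$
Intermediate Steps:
$w = -1699091$ ($w = \left(-1430\right) 1189 + 1179 = -1700270 + 1179 = -1699091$)
$O = \frac{1071}{1502}$ ($O = 2142 \cdot \frac{1}{3004} = \frac{1071}{1502} \approx 0.71305$)
$S{\left(D \right)} = 14 D$
$\frac{1}{w + S{\left(O \right)}} = \frac{1}{-1699091 + 14 \cdot \frac{1071}{1502}} = \frac{1}{-1699091 + \frac{7497}{751}} = \frac{1}{- \frac{1276009844}{751}} = - \frac{751}{1276009844}$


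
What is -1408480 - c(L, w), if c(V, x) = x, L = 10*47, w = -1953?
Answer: -1406527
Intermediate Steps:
L = 470
-1408480 - c(L, w) = -1408480 - 1*(-1953) = -1408480 + 1953 = -1406527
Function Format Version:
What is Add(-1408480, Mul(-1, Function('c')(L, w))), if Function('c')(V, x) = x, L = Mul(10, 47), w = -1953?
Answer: -1406527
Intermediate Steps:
L = 470
Add(-1408480, Mul(-1, Function('c')(L, w))) = Add(-1408480, Mul(-1, -1953)) = Add(-1408480, 1953) = -1406527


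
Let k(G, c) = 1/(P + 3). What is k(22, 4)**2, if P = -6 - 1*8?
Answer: 1/121 ≈ 0.0082645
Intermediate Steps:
P = -14 (P = -6 - 8 = -14)
k(G, c) = -1/11 (k(G, c) = 1/(-14 + 3) = 1/(-11) = -1/11)
k(22, 4)**2 = (-1/11)**2 = 1/121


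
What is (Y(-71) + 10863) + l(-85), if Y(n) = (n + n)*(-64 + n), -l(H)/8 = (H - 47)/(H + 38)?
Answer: 1410495/47 ≈ 30011.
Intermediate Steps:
l(H) = -8*(-47 + H)/(38 + H) (l(H) = -8*(H - 47)/(H + 38) = -8*(-47 + H)/(38 + H))
Y(n) = 2*n*(-64 + n) (Y(n) = (2*n)*(-64 + n) = 2*n*(-64 + n))
(Y(-71) + 10863) + l(-85) = (2*(-71)*(-64 - 71) + 10863) + 8*(47 - 1*(-85))/(38 - 85) = (2*(-71)*(-135) + 10863) + 8*(47 + 85)/(-47) = (19170 + 10863) + 8*(-1/47)*132 = 30033 - 1056/47 = 1410495/47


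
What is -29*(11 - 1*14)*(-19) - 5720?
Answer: -7373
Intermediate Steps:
-29*(11 - 1*14)*(-19) - 5720 = -29*(11 - 14)*(-19) - 5720 = -29*(-3)*(-19) - 5720 = 87*(-19) - 5720 = -1653 - 5720 = -7373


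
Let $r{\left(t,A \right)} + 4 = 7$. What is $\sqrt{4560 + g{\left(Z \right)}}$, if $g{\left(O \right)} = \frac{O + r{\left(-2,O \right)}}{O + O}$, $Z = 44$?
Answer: $\frac{\sqrt{8829194}}{44} \approx 67.532$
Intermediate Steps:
$r{\left(t,A \right)} = 3$ ($r{\left(t,A \right)} = -4 + 7 = 3$)
$g{\left(O \right)} = \frac{3 + O}{2 O}$ ($g{\left(O \right)} = \frac{O + 3}{O + O} = \frac{3 + O}{2 O}$)
$\sqrt{4560 + g{\left(Z \right)}} = \sqrt{4560 + \frac{3 + 44}{2 \cdot 44}} = \sqrt{4560 + \frac{1}{2} \cdot \frac{1}{44} \cdot 47} = \sqrt{4560 + \frac{47}{88}} = \sqrt{\frac{401327}{88}} = \frac{\sqrt{8829194}}{44}$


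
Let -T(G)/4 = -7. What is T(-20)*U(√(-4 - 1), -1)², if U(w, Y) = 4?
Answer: 448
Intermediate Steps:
T(G) = 28 (T(G) = -4*(-7) = 28)
T(-20)*U(√(-4 - 1), -1)² = 28*4² = 28*16 = 448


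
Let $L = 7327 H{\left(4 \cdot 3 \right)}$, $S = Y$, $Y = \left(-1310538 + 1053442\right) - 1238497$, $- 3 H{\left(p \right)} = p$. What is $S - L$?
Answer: $-1466285$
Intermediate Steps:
$H{\left(p \right)} = - \frac{p}{3}$
$Y = -1495593$ ($Y = -257096 - 1238497 = -1495593$)
$S = -1495593$
$L = -29308$ ($L = 7327 \left(- \frac{4 \cdot 3}{3}\right) = 7327 \left(\left(- \frac{1}{3}\right) 12\right) = 7327 \left(-4\right) = -29308$)
$S - L = -1495593 - -29308 = -1495593 + 29308 = -1466285$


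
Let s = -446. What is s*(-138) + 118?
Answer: 61666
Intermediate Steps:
s*(-138) + 118 = -446*(-138) + 118 = 61548 + 118 = 61666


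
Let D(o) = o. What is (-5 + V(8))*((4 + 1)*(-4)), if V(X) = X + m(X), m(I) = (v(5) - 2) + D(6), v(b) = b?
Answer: -240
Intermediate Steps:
m(I) = 9 (m(I) = (5 - 2) + 6 = 3 + 6 = 9)
V(X) = 9 + X (V(X) = X + 9 = 9 + X)
(-5 + V(8))*((4 + 1)*(-4)) = (-5 + (9 + 8))*((4 + 1)*(-4)) = (-5 + 17)*(5*(-4)) = 12*(-20) = -240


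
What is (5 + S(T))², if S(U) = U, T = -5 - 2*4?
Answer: 64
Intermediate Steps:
T = -13 (T = -5 - 8 = -13)
(5 + S(T))² = (5 - 13)² = (-8)² = 64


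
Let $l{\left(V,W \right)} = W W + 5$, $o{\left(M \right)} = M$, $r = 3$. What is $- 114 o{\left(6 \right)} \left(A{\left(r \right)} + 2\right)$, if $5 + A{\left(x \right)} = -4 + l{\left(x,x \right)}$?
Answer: $-4788$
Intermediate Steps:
$l{\left(V,W \right)} = 5 + W^{2}$ ($l{\left(V,W \right)} = W^{2} + 5 = 5 + W^{2}$)
$A{\left(x \right)} = -4 + x^{2}$ ($A{\left(x \right)} = -5 + \left(-4 + \left(5 + x^{2}\right)\right) = -5 + \left(1 + x^{2}\right) = -4 + x^{2}$)
$- 114 o{\left(6 \right)} \left(A{\left(r \right)} + 2\right) = - 114 \cdot 6 \left(\left(-4 + 3^{2}\right) + 2\right) = - 114 \cdot 6 \left(\left(-4 + 9\right) + 2\right) = - 114 \cdot 6 \left(5 + 2\right) = - 114 \cdot 6 \cdot 7 = \left(-114\right) 42 = -4788$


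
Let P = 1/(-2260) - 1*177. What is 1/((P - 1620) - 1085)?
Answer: -2260/6513321 ≈ -0.00034698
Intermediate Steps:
P = -400021/2260 (P = -1/2260 - 177 = -400021/2260 ≈ -177.00)
1/((P - 1620) - 1085) = 1/((-400021/2260 - 1620) - 1085) = 1/(-4061221/2260 - 1085) = 1/(-6513321/2260) = -2260/6513321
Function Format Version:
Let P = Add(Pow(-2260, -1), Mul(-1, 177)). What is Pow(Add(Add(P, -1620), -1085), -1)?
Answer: Rational(-2260, 6513321) ≈ -0.00034698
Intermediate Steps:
P = Rational(-400021, 2260) (P = Add(Rational(-1, 2260), -177) = Rational(-400021, 2260) ≈ -177.00)
Pow(Add(Add(P, -1620), -1085), -1) = Pow(Add(Add(Rational(-400021, 2260), -1620), -1085), -1) = Pow(Add(Rational(-4061221, 2260), -1085), -1) = Pow(Rational(-6513321, 2260), -1) = Rational(-2260, 6513321)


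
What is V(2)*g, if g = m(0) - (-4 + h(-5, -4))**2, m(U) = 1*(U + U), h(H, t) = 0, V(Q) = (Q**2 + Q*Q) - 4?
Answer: -64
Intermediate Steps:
V(Q) = -4 + 2*Q**2 (V(Q) = (Q**2 + Q**2) - 4 = 2*Q**2 - 4 = -4 + 2*Q**2)
m(U) = 2*U (m(U) = 1*(2*U) = 2*U)
g = -16 (g = 2*0 - (-4 + 0)**2 = 0 - 1*(-4)**2 = 0 - 1*16 = 0 - 16 = -16)
V(2)*g = (-4 + 2*2**2)*(-16) = (-4 + 2*4)*(-16) = (-4 + 8)*(-16) = 4*(-16) = -64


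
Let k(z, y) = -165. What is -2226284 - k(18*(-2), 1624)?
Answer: -2226119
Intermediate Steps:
-2226284 - k(18*(-2), 1624) = -2226284 - 1*(-165) = -2226284 + 165 = -2226119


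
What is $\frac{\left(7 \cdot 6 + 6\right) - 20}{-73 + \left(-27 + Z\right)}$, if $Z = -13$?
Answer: $- \frac{28}{113} \approx -0.24779$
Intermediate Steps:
$\frac{\left(7 \cdot 6 + 6\right) - 20}{-73 + \left(-27 + Z\right)} = \frac{\left(7 \cdot 6 + 6\right) - 20}{-73 - 40} = \frac{\left(42 + 6\right) - 20}{-73 - 40} = \frac{48 - 20}{-113} = 28 \left(- \frac{1}{113}\right) = - \frac{28}{113}$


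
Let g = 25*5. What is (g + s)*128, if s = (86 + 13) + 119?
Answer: 43904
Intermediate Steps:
s = 218 (s = 99 + 119 = 218)
g = 125
(g + s)*128 = (125 + 218)*128 = 343*128 = 43904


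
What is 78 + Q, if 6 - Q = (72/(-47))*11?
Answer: 4740/47 ≈ 100.85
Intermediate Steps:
Q = 1074/47 (Q = 6 - 72/(-47)*11 = 6 - 72*(-1/47)*11 = 6 - (-72)*11/47 = 6 - 1*(-792/47) = 6 + 792/47 = 1074/47 ≈ 22.851)
78 + Q = 78 + 1074/47 = 4740/47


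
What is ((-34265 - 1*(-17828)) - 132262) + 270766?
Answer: 122067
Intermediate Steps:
((-34265 - 1*(-17828)) - 132262) + 270766 = ((-34265 + 17828) - 132262) + 270766 = (-16437 - 132262) + 270766 = -148699 + 270766 = 122067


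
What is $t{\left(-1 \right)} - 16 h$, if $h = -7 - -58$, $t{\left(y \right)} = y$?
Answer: $-817$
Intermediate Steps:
$h = 51$ ($h = -7 + 58 = 51$)
$t{\left(-1 \right)} - 16 h = -1 - 816 = -817$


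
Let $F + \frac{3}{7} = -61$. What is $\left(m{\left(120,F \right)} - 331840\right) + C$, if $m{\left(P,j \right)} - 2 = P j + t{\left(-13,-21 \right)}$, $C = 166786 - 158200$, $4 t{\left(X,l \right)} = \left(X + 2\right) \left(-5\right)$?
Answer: $- \frac{9257071}{28} \approx -3.3061 \cdot 10^{5}$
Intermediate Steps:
$t{\left(X,l \right)} = - \frac{5}{2} - \frac{5 X}{4}$ ($t{\left(X,l \right)} = \frac{\left(X + 2\right) \left(-5\right)}{4} = \frac{\left(2 + X\right) \left(-5\right)}{4} = \frac{-10 - 5 X}{4} = - \frac{5}{2} - \frac{5 X}{4}$)
$C = 8586$ ($C = 166786 - 158200 = 8586$)
$F = - \frac{430}{7}$ ($F = - \frac{3}{7} - 61 = - \frac{430}{7} \approx -61.429$)
$m{\left(P,j \right)} = \frac{63}{4} + P j$ ($m{\left(P,j \right)} = 2 + \left(P j - - \frac{55}{4}\right) = 2 + \left(P j + \left(- \frac{5}{2} + \frac{65}{4}\right)\right) = 2 + \left(P j + \frac{55}{4}\right) = 2 + \left(\frac{55}{4} + P j\right) = \frac{63}{4} + P j$)
$\left(m{\left(120,F \right)} - 331840\right) + C = \left(\left(\frac{63}{4} + 120 \left(- \frac{430}{7}\right)\right) - 331840\right) + 8586 = \left(\left(\frac{63}{4} - \frac{51600}{7}\right) - 331840\right) + 8586 = \left(- \frac{205959}{28} - 331840\right) + 8586 = - \frac{9497479}{28} + 8586 = - \frac{9257071}{28}$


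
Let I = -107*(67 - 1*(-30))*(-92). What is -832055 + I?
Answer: 122813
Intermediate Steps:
I = 954868 (I = -107*(67 + 30)*(-92) = -107*97*(-92) = -10379*(-92) = 954868)
-832055 + I = -832055 + 954868 = 122813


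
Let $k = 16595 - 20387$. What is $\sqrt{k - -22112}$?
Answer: $4 \sqrt{1145} \approx 135.35$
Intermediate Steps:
$k = -3792$ ($k = 16595 - 20387 = -3792$)
$\sqrt{k - -22112} = \sqrt{-3792 - -22112} = \sqrt{-3792 + 22112} = \sqrt{18320} = 4 \sqrt{1145}$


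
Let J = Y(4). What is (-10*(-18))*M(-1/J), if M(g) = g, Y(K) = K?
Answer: -45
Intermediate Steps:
J = 4
(-10*(-18))*M(-1/J) = (-10*(-18))*(-1/4) = 180*(-1*¼) = 180*(-¼) = -45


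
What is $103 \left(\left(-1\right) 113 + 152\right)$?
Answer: $4017$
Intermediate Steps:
$103 \left(\left(-1\right) 113 + 152\right) = 103 \left(-113 + 152\right) = 103 \cdot 39 = 4017$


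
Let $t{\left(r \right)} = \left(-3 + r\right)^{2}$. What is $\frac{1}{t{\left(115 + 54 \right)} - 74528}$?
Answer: $- \frac{1}{46972} \approx -2.1289 \cdot 10^{-5}$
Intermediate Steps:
$\frac{1}{t{\left(115 + 54 \right)} - 74528} = \frac{1}{\left(-3 + \left(115 + 54\right)\right)^{2} - 74528} = \frac{1}{\left(-3 + 169\right)^{2} - 74528} = \frac{1}{166^{2} - 74528} = \frac{1}{27556 - 74528} = \frac{1}{-46972} = - \frac{1}{46972}$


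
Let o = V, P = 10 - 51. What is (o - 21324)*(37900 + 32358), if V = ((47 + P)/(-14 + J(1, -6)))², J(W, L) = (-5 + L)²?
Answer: -17152678517520/11449 ≈ -1.4982e+9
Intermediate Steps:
P = -41
V = 36/11449 (V = ((47 - 41)/(-14 + (-5 - 6)²))² = (6/(-14 + (-11)²))² = (6/(-14 + 121))² = (6/107)² = 36/11449 ≈ 0.0031444)
o = 36/11449 ≈ 0.0031444
(o - 21324)*(37900 + 32358) = (36/11449 - 21324)*(37900 + 32358) = -244138440/11449*70258 = -17152678517520/11449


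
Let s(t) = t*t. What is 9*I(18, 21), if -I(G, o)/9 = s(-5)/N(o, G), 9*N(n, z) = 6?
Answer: -6075/2 ≈ -3037.5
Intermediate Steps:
N(n, z) = ⅔ (N(n, z) = (⅑)*6 = ⅔)
s(t) = t²
I(G, o) = -675/2 (I(G, o) = -9*(-5)²/⅔ = -225*3/2 = -9*75/2 = -675/2)
9*I(18, 21) = 9*(-675/2) = -6075/2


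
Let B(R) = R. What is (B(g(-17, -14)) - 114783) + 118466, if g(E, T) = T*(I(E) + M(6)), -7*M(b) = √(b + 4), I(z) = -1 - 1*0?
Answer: 3697 + 2*√10 ≈ 3703.3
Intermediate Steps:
I(z) = -1 (I(z) = -1 + 0 = -1)
M(b) = -√(4 + b)/7 (M(b) = -√(b + 4)/7 = -√(4 + b)/7)
g(E, T) = T*(-1 - √10/7) (g(E, T) = T*(-1 - √(4 + 6)/7) = T*(-1 - √10/7))
(B(g(-17, -14)) - 114783) + 118466 = (-⅐*(-14)*(7 + √10) - 114783) + 118466 = ((14 + 2*√10) - 114783) + 118466 = (-114769 + 2*√10) + 118466 = 3697 + 2*√10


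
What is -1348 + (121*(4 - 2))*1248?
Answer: 300668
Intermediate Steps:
-1348 + (121*(4 - 2))*1248 = -1348 + (121*2)*1248 = -1348 + 242*1248 = -1348 + 302016 = 300668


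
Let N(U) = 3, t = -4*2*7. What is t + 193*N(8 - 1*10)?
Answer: 523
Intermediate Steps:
t = -56 (t = -8*7 = -56)
t + 193*N(8 - 1*10) = -56 + 193*3 = -56 + 579 = 523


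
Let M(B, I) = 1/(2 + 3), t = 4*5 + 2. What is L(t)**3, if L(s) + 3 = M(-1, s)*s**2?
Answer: 103161709/125 ≈ 8.2529e+5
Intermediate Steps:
t = 22 (t = 20 + 2 = 22)
M(B, I) = 1/5
L(s) = -3 + s**2/5
L(t)**3 = (-3 + (1/5)*22**2)**3 = (-3 + (1/5)*484)**3 = (-3 + 484/5)**3 = (469/5)**3 = 103161709/125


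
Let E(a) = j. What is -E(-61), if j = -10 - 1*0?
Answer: 10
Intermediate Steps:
j = -10 (j = -10 + 0 = -10)
E(a) = -10
-E(-61) = -1*(-10) = 10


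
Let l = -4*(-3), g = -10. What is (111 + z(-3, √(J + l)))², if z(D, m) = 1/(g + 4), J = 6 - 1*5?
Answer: 442225/36 ≈ 12284.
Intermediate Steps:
l = 12
J = 1 (J = 6 - 5 = 1)
z(D, m) = -⅙ (z(D, m) = 1/(-10 + 4) = 1/(-6) = -⅙)
(111 + z(-3, √(J + l)))² = (111 - ⅙)² = (665/6)² = 442225/36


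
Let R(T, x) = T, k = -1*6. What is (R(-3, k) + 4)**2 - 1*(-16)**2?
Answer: -255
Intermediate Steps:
k = -6
(R(-3, k) + 4)**2 - 1*(-16)**2 = (-3 + 4)**2 - 1*(-16)**2 = 1**2 - 1*256 = 1 - 256 = -255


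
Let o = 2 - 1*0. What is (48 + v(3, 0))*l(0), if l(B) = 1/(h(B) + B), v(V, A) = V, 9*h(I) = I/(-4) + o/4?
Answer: 918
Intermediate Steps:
o = 2 (o = 2 + 0 = 2)
h(I) = 1/18 - I/36 (h(I) = (I/(-4) + 2/4)/9 = (I*(-¼) + 2*(¼))/9 = (-I/4 + ½)/9 = (½ - I/4)/9 = 1/18 - I/36)
l(B) = 1/(1/18 + 35*B/36) (l(B) = 1/((1/18 - B/36) + B) = 1/(1/18 + 35*B/36))
(48 + v(3, 0))*l(0) = (48 + 3)*(36/(2 + 35*0)) = 51*(36/(2 + 0)) = 51*(36/2) = 51*(36*(½)) = 51*18 = 918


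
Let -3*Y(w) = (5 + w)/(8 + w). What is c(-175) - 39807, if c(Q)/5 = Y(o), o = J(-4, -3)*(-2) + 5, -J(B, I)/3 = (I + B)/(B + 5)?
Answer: -3463369/87 ≈ -39809.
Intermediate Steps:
J(B, I) = -3*(B + I)/(5 + B) (J(B, I) = -3*(I + B)/(B + 5) = -3*(B + I)/(5 + B))
o = -37 (o = (3*(-1*(-4) - 1*(-3))/(5 - 4))*(-2) + 5 = (3*(4 + 3)/1)*(-2) + 5 = (3*1*7)*(-2) + 5 = 21*(-2) + 5 = -42 + 5 = -37)
Y(w) = -(5 + w)/(3*(8 + w))
c(Q) = -160/87 (c(Q) = 5*((-5 - 1*(-37))/(3*(8 - 37))) = 5*((⅓)*(-5 + 37)/(-29)) = 5*((⅓)*(-1/29)*32) = 5*(-32/87) = -160/87)
c(-175) - 39807 = -160/87 - 39807 = -3463369/87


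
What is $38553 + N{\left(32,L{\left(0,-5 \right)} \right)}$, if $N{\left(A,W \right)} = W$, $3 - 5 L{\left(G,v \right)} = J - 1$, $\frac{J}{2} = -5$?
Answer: $\frac{192779}{5} \approx 38556.0$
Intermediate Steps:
$J = -10$ ($J = 2 \left(-5\right) = -10$)
$L{\left(G,v \right)} = \frac{14}{5}$ ($L{\left(G,v \right)} = \frac{3}{5} - \frac{-10 - 1}{5} = \frac{3}{5} - - \frac{11}{5} = \frac{3}{5} + \frac{11}{5} = \frac{14}{5}$)
$38553 + N{\left(32,L{\left(0,-5 \right)} \right)} = 38553 + \frac{14}{5} = \frac{192779}{5}$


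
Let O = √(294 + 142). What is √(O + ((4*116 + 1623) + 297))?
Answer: √(2384 + 2*√109) ≈ 49.040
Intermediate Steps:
O = 2*√109 (O = √436 = 2*√109 ≈ 20.881)
√(O + ((4*116 + 1623) + 297)) = √(2*√109 + ((4*116 + 1623) + 297)) = √(2*√109 + ((464 + 1623) + 297)) = √(2*√109 + (2087 + 297)) = √(2*√109 + 2384) = √(2384 + 2*√109)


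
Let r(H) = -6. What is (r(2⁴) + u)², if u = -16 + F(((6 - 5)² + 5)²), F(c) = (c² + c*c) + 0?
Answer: 6604900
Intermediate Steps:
F(c) = 2*c² (F(c) = (c² + c²) + 0 = 2*c² + 0 = 2*c²)
u = 2576 (u = -16 + 2*(((6 - 5)² + 5)²)² = -16 + 2*((1² + 5)²)² = -16 + 2*((1 + 5)²)² = -16 + 2*(6²)² = -16 + 2*36² = -16 + 2*1296 = -16 + 2592 = 2576)
(r(2⁴) + u)² = (-6 + 2576)² = 2570² = 6604900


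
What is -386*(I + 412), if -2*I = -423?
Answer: -240671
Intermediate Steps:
I = 423/2 (I = -½*(-423) = 423/2 ≈ 211.50)
-386*(I + 412) = -386*(423/2 + 412) = -386*1247/2 = -240671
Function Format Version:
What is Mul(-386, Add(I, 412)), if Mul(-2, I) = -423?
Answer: -240671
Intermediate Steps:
I = Rational(423, 2) (I = Mul(Rational(-1, 2), -423) = Rational(423, 2) ≈ 211.50)
Mul(-386, Add(I, 412)) = Mul(-386, Add(Rational(423, 2), 412)) = Mul(-386, Rational(1247, 2)) = -240671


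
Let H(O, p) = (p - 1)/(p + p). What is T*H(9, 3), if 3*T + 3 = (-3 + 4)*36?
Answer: 11/3 ≈ 3.6667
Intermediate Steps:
H(O, p) = (-1 + p)/(2*p) (H(O, p) = (-1 + p)/((2*p)) = (-1 + p)*(1/(2*p)) = (-1 + p)/(2*p))
T = 11 (T = -1 + ((-3 + 4)*36)/3 = -1 + (1*36)/3 = -1 + (⅓)*36 = -1 + 12 = 11)
T*H(9, 3) = 11*((½)*(-1 + 3)/3) = 11*((½)*(⅓)*2) = 11*(⅓) = 11/3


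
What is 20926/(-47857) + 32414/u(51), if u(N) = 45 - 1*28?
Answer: 1550881056/813569 ≈ 1906.3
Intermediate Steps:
u(N) = 17 (u(N) = 45 - 28 = 17)
20926/(-47857) + 32414/u(51) = 20926/(-47857) + 32414/17 = 20926*(-1/47857) + 32414*(1/17) = -20926/47857 + 32414/17 = 1550881056/813569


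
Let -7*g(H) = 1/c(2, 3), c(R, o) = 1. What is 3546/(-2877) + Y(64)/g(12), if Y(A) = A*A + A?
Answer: -27927262/959 ≈ -29121.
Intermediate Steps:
Y(A) = A + A² (Y(A) = A² + A = A + A²)
g(H) = -⅐ (g(H) = -⅐/1 = -⅐*1 = -⅐)
3546/(-2877) + Y(64)/g(12) = 3546/(-2877) + (64*(1 + 64))/(-⅐) = 3546*(-1/2877) + (64*65)*(-7) = -1182/959 + 4160*(-7) = -1182/959 - 29120 = -27927262/959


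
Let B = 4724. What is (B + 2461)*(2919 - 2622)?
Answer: 2133945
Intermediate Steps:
(B + 2461)*(2919 - 2622) = (4724 + 2461)*(2919 - 2622) = 7185*297 = 2133945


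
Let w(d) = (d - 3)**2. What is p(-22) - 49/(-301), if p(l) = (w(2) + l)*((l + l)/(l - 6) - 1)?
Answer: -509/43 ≈ -11.837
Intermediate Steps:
w(d) = (-3 + d)**2
p(l) = (1 + l)*(-1 + 2*l/(-6 + l)) (p(l) = ((-3 + 2)**2 + l)*((l + l)/(l - 6) - 1) = ((-1)**2 + l)*((2*l)/(-6 + l) - 1) = (1 + l)*(2*l/(-6 + l) - 1) = (1 + l)*(-1 + 2*l/(-6 + l)))
p(-22) - 49/(-301) = (6 + (-22)**2 + 7*(-22))/(-6 - 22) - 49/(-301) = (6 + 484 - 154)/(-28) - 49*(-1)/301 = -1/28*336 - 1*(-7/43) = -12 + 7/43 = -509/43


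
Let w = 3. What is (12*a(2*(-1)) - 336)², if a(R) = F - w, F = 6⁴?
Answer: 230432400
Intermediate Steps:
F = 1296
a(R) = 1293 (a(R) = 1296 - 1*3 = 1296 - 3 = 1293)
(12*a(2*(-1)) - 336)² = (12*1293 - 336)² = (15516 - 336)² = 15180² = 230432400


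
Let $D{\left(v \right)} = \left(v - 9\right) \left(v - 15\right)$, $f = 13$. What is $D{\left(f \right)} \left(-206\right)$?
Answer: $1648$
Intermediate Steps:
$D{\left(v \right)} = \left(-15 + v\right) \left(-9 + v\right)$ ($D{\left(v \right)} = \left(-9 + v\right) \left(-15 + v\right) = \left(-15 + v\right) \left(-9 + v\right)$)
$D{\left(f \right)} \left(-206\right) = \left(135 + 13^{2} - 312\right) \left(-206\right) = \left(135 + 169 - 312\right) \left(-206\right) = \left(-8\right) \left(-206\right) = 1648$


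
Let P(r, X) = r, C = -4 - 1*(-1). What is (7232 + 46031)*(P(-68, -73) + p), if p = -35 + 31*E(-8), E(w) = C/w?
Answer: -38935253/8 ≈ -4.8669e+6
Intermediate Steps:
C = -3 (C = -4 + 1 = -3)
E(w) = -3/w
p = -187/8 (p = -35 + 31*(-3/(-8)) = -35 + 31*(-3*(-⅛)) = -35 + 31*(3/8) = -35 + 93/8 = -187/8 ≈ -23.375)
(7232 + 46031)*(P(-68, -73) + p) = (7232 + 46031)*(-68 - 187/8) = 53263*(-731/8) = -38935253/8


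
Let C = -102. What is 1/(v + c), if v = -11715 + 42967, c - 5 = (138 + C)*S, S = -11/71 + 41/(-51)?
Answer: 1207/37685535 ≈ 3.2028e-5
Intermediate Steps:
S = -3472/3621 (S = -11*1/71 + 41*(-1/51) = -11/71 - 41/51 = -3472/3621 ≈ -0.95885)
c = -35629/1207 (c = 5 + (138 - 102)*(-3472/3621) = 5 + 36*(-3472/3621) = 5 - 41664/1207 = -35629/1207 ≈ -29.519)
v = 31252
1/(v + c) = 1/(31252 - 35629/1207) = 1/(37685535/1207) = 1207/37685535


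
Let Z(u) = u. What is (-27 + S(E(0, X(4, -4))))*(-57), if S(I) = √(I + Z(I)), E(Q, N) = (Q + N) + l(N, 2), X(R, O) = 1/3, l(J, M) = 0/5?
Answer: 1539 - 19*√6 ≈ 1492.5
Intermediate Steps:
l(J, M) = 0 (l(J, M) = 0*(⅕) = 0)
X(R, O) = ⅓
E(Q, N) = N + Q (E(Q, N) = (Q + N) + 0 = (N + Q) + 0 = N + Q)
S(I) = √2*√I (S(I) = √(I + I) = √(2*I) = √2*√I)
(-27 + S(E(0, X(4, -4))))*(-57) = (-27 + √2*√(⅓ + 0))*(-57) = (-27 + √2*√(⅓))*(-57) = (-27 + √2*(√3/3))*(-57) = (-27 + √6/3)*(-57) = 1539 - 19*√6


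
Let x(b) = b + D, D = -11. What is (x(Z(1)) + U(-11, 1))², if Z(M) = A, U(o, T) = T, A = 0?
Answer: 100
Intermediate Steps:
Z(M) = 0
x(b) = -11 + b (x(b) = b - 11 = -11 + b)
(x(Z(1)) + U(-11, 1))² = ((-11 + 0) + 1)² = (-11 + 1)² = (-10)² = 100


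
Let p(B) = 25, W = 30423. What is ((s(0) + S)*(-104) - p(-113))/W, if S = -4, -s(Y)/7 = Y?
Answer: 391/30423 ≈ 0.012852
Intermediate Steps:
s(Y) = -7*Y
((s(0) + S)*(-104) - p(-113))/W = ((-7*0 - 4)*(-104) - 1*25)/30423 = ((0 - 4)*(-104) - 25)*(1/30423) = (-4*(-104) - 25)*(1/30423) = (416 - 25)*(1/30423) = 391*(1/30423) = 391/30423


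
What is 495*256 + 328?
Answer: 127048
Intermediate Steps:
495*256 + 328 = 126720 + 328 = 127048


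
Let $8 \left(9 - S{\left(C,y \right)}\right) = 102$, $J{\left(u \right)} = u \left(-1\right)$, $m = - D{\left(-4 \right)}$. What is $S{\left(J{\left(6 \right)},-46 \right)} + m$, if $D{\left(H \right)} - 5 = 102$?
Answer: $- \frac{443}{4} \approx -110.75$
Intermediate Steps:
$D{\left(H \right)} = 107$ ($D{\left(H \right)} = 5 + 102 = 107$)
$m = -107$ ($m = \left(-1\right) 107 = -107$)
$J{\left(u \right)} = - u$
$S{\left(C,y \right)} = - \frac{15}{4}$ ($S{\left(C,y \right)} = 9 - \frac{51}{4} = - \frac{15}{4}$)
$S{\left(J{\left(6 \right)},-46 \right)} + m = - \frac{15}{4} - 107 = - \frac{443}{4}$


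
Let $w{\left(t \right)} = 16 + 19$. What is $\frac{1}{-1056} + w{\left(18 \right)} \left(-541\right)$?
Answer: $- \frac{19995361}{1056} \approx -18935.0$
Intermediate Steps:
$w{\left(t \right)} = 35$
$\frac{1}{-1056} + w{\left(18 \right)} \left(-541\right) = \frac{1}{-1056} + 35 \left(-541\right) = - \frac{1}{1056} - 18935 = - \frac{19995361}{1056}$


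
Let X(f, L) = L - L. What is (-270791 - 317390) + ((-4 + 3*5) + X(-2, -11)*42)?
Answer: -588170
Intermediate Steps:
X(f, L) = 0
(-270791 - 317390) + ((-4 + 3*5) + X(-2, -11)*42) = (-270791 - 317390) + ((-4 + 3*5) + 0*42) = -588181 + ((-4 + 15) + 0) = -588181 + (11 + 0) = -588181 + 11 = -588170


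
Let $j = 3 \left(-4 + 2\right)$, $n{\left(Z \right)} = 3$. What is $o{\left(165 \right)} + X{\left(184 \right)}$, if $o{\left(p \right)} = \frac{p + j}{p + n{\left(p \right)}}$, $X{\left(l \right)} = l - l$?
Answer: $\frac{53}{56} \approx 0.94643$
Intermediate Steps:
$X{\left(l \right)} = 0$
$j = -6$ ($j = 3 \left(-2\right) = -6$)
$o{\left(p \right)} = \frac{-6 + p}{3 + p}$ ($o{\left(p \right)} = \frac{p - 6}{p + 3} = \frac{-6 + p}{3 + p}$)
$o{\left(165 \right)} + X{\left(184 \right)} = \frac{-6 + 165}{3 + 165} + 0 = \frac{1}{168} \cdot 159 + 0 = \frac{53}{56} + 0 = \frac{53}{56}$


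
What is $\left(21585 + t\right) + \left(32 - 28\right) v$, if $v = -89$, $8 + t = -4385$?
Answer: $16836$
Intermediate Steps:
$t = -4393$ ($t = -8 - 4385 = -4393$)
$\left(21585 + t\right) + \left(32 - 28\right) v = \left(21585 - 4393\right) + \left(32 - 28\right) \left(-89\right) = 17192 + 4 \left(-89\right) = 17192 - 356 = 16836$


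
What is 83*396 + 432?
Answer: 33300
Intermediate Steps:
83*396 + 432 = 32868 + 432 = 33300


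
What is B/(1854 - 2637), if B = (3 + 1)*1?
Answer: -4/783 ≈ -0.0051086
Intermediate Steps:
B = 4 (B = 4*1 = 4)
B/(1854 - 2637) = 4/(1854 - 2637) = 4/(-783) = -1/783*4 = -4/783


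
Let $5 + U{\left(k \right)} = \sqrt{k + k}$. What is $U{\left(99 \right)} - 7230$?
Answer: $-7235 + 3 \sqrt{22} \approx -7220.9$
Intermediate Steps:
$U{\left(k \right)} = -5 + \sqrt{2} \sqrt{k}$ ($U{\left(k \right)} = -5 + \sqrt{k + k} = -5 + \sqrt{2 k} = -5 + \sqrt{2} \sqrt{k}$)
$U{\left(99 \right)} - 7230 = \left(-5 + \sqrt{2} \sqrt{99}\right) - 7230 = \left(-5 + \sqrt{2} \cdot 3 \sqrt{11}\right) - 7230 = \left(-5 + 3 \sqrt{22}\right) - 7230 = -7235 + 3 \sqrt{22}$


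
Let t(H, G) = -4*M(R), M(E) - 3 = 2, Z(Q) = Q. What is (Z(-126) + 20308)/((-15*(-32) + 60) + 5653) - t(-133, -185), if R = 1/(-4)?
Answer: 144042/6193 ≈ 23.259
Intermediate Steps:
R = -1/4 ≈ -0.25000
M(E) = 5 (M(E) = 3 + 2 = 5)
t(H, G) = -20 (t(H, G) = -4*5 = -20)
(Z(-126) + 20308)/((-15*(-32) + 60) + 5653) - t(-133, -185) = (-126 + 20308)/((-15*(-32) + 60) + 5653) - 1*(-20) = 20182/((480 + 60) + 5653) + 20 = 20182/(540 + 5653) + 20 = 20182/6193 + 20 = 144042/6193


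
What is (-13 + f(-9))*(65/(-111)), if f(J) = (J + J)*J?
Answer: -9685/111 ≈ -87.252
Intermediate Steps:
f(J) = 2*J² (f(J) = (2*J)*J = 2*J²)
(-13 + f(-9))*(65/(-111)) = (-13 + 2*(-9)²)*(65/(-111)) = (-13 + 2*81)*(65*(-1/111)) = (-13 + 162)*(-65/111) = 149*(-65/111) = -9685/111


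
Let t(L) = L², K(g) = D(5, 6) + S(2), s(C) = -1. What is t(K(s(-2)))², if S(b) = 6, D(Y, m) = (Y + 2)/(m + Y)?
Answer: 28398241/14641 ≈ 1939.6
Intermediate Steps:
D(Y, m) = (2 + Y)/(Y + m)
K(g) = 73/11 (K(g) = (2 + 5)/(5 + 6) + 6 = 7/11 + 6 = 73/11)
t(K(s(-2)))² = ((73/11)²)² = (5329/121)² = 28398241/14641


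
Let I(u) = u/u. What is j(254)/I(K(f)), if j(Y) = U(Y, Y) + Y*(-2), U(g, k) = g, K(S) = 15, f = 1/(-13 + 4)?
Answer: -254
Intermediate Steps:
f = -1/9 (f = 1/(-9) = -1/9 ≈ -0.11111)
I(u) = 1
j(Y) = -Y (j(Y) = Y + Y*(-2) = Y - 2*Y = -Y)
j(254)/I(K(f)) = -1*254/1 = -254*1 = -254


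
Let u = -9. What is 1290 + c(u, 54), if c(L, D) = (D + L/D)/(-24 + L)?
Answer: 255097/198 ≈ 1288.4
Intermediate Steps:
c(L, D) = (D + L/D)/(-24 + L)
1290 + c(u, 54) = 1290 + (-9 + 54²)/(54*(-24 - 9)) = 1290 + (1/54)*(-9 + 2916)/(-33) = 1290 + (1/54)*(-1/33)*2907 = 1290 - 323/198 = 255097/198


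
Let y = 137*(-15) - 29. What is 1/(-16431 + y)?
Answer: -1/18515 ≈ -5.4010e-5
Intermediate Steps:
y = -2084 (y = -2055 - 29 = -2084)
1/(-16431 + y) = 1/(-16431 - 2084) = 1/(-18515) = -1/18515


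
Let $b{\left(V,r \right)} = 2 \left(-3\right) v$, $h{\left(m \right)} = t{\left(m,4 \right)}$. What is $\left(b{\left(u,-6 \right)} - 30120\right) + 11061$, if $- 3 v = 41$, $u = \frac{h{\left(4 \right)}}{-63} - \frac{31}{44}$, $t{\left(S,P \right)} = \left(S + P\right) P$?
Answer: $-18977$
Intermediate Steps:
$t{\left(S,P \right)} = P \left(P + S\right)$ ($t{\left(S,P \right)} = \left(P + S\right) P = P \left(P + S\right)$)
$h{\left(m \right)} = 16 + 4 m$ ($h{\left(m \right)} = 4 \left(4 + m\right) = 16 + 4 m$)
$u = - \frac{3361}{2772}$ ($u = \frac{16 + 4 \cdot 4}{-63} - \frac{31}{44} = \left(16 + 16\right) \left(- \frac{1}{63}\right) - \frac{31}{44} = 32 \left(- \frac{1}{63}\right) - \frac{31}{44} = - \frac{32}{63} - \frac{31}{44} = - \frac{3361}{2772} \approx -1.2125$)
$v = - \frac{41}{3}$ ($v = \left(- \frac{1}{3}\right) 41 = - \frac{41}{3} \approx -13.667$)
$b{\left(V,r \right)} = 82$ ($b{\left(V,r \right)} = 2 \left(-3\right) \left(- \frac{41}{3}\right) = \left(-6\right) \left(- \frac{41}{3}\right) = 82$)
$\left(b{\left(u,-6 \right)} - 30120\right) + 11061 = \left(82 - 30120\right) + 11061 = -30038 + 11061 = -18977$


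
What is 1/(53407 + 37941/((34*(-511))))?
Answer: 17374/927855277 ≈ 1.8725e-5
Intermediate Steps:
1/(53407 + 37941/((34*(-511)))) = 1/(53407 + 37941/(-17374)) = 1/(53407 + 37941*(-1/17374)) = 1/(53407 - 37941/17374) = 1/(927855277/17374) = 17374/927855277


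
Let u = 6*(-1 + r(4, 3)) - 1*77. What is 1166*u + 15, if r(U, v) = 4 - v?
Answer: -89767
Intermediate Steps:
u = -77 (u = 6*(-1 + (4 - 1*3)) - 1*77 = 6*(-1 + (4 - 3)) - 77 = 6*(-1 + 1) - 77 = 6*0 - 77 = 0 - 77 = -77)
1166*u + 15 = 1166*(-77) + 15 = -89782 + 15 = -89767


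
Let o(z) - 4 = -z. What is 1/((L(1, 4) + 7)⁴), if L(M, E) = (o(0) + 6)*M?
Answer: 1/83521 ≈ 1.1973e-5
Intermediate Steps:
o(z) = 4 - z
L(M, E) = 10*M (L(M, E) = ((4 - 1*0) + 6)*M = ((4 + 0) + 6)*M = (4 + 6)*M = 10*M)
1/((L(1, 4) + 7)⁴) = 1/((10*1 + 7)⁴) = 1/((10 + 7)⁴) = 1/(17⁴) = 1/83521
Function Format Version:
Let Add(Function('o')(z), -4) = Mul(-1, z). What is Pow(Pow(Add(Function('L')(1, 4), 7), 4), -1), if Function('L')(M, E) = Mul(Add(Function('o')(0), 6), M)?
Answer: Rational(1, 83521) ≈ 1.1973e-5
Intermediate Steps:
Function('o')(z) = Add(4, Mul(-1, z))
Function('L')(M, E) = Mul(10, M) (Function('L')(M, E) = Mul(Add(Add(4, Mul(-1, 0)), 6), M) = Mul(Add(Add(4, 0), 6), M) = Mul(Add(4, 6), M) = Mul(10, M))
Pow(Pow(Add(Function('L')(1, 4), 7), 4), -1) = Pow(Pow(Add(Mul(10, 1), 7), 4), -1) = Pow(Pow(Add(10, 7), 4), -1) = Pow(Pow(17, 4), -1) = Pow(83521, -1) = Rational(1, 83521)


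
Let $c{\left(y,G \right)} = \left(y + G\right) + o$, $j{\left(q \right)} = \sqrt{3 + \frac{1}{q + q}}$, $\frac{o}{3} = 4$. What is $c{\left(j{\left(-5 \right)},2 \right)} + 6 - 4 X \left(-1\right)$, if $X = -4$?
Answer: $-82 + \frac{\sqrt{290}}{10} \approx -80.297$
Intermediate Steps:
$o = 12$ ($o = 3 \cdot 4 = 12$)
$j{\left(q \right)} = \sqrt{3 + \frac{1}{2 q}}$
$c{\left(y,G \right)} = 12 + G + y$ ($c{\left(y,G \right)} = \left(y + G\right) + 12 = \left(G + y\right) + 12 = 12 + G + y$)
$c{\left(j{\left(-5 \right)},2 \right)} + 6 - 4 X \left(-1\right) = \left(12 + 2 + \frac{\sqrt{12 + \frac{2}{-5}}}{2}\right) + 6 \left(-4\right) \left(-4\right) \left(-1\right) = \left(12 + 2 + \frac{\sqrt{12 + 2 \left(- \frac{1}{5}\right)}}{2}\right) + 6 \cdot 16 \left(-1\right) = \left(12 + 2 + \frac{\sqrt{12 - \frac{2}{5}}}{2}\right) + 6 \left(-16\right) = \left(12 + 2 + \frac{\sqrt{\frac{58}{5}}}{2}\right) - 96 = \left(12 + 2 + \frac{\frac{1}{5} \sqrt{290}}{2}\right) - 96 = \left(12 + 2 + \frac{\sqrt{290}}{10}\right) - 96 = \left(14 + \frac{\sqrt{290}}{10}\right) - 96 = -82 + \frac{\sqrt{290}}{10}$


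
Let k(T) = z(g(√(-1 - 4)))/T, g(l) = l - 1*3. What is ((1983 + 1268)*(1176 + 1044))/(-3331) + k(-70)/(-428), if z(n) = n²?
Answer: -54056974469/24949190 - 3*I*√5/14980 ≈ -2166.7 - 0.00044781*I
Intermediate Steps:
g(l) = -3 + l (g(l) = l - 3 = -3 + l)
k(T) = (-3 + I*√5)²/T (k(T) = (-3 + √(-1 - 4))²/T = (-3 + √(-5))²/T = (-3 + I*√5)²/T)
((1983 + 1268)*(1176 + 1044))/(-3331) + k(-70)/(-428) = ((1983 + 1268)*(1176 + 1044))/(-3331) + ((3 - I*√5)²/(-70))/(-428) = (3251*2220)*(-1/3331) - (3 - I*√5)²/70*(-1/428) = 7217220*(-1/3331) + (3 - I*√5)²/29960 = -7217220/3331 + (3 - I*√5)²/29960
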